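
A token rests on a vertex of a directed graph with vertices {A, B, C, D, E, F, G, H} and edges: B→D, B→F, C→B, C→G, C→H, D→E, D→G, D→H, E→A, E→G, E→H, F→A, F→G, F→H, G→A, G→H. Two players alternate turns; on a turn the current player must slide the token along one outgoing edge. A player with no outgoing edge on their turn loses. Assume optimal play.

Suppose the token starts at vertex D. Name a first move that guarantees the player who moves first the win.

Compute win/loss labels from the base case upward. A position with no move is L. Any other position is W if it can reach an L in one move, else L.
Every edge goes from a vertex to one that appears earlier in the order A, H, G, E, D, F, B, C, so processing vertices in that order labels each vertex after all of its successors.
A: no outgoing edge → L
H: no outgoing edge → L
G: W (go to H, an L position)
E: W (go to H, an L position)
D: W (go to H, an L position)
F: W (go to H, an L position)
B: L (options F(W), D(W) are all W)
C: W (go to B, an L position)
From D, the L positions reachable in one move are: H.

Move to H.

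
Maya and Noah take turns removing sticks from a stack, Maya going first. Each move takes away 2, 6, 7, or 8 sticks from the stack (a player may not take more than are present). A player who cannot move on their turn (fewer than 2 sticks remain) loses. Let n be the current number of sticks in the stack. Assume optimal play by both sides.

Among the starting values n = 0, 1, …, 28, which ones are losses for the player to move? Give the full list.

0, 1, 4, 5, 14, 15, 18, 19, 28

Work bottom-up. With no move the player to move loses. Otherwise the position is W if at least one move leads to an L position for the opponent, and L if every move leads to a W.
n=0: no move → L
n=1: no move → L
n=2: W (go to 0, an L position)
n=3: W (go to 1, an L position)
n=4: L (sole option 2(W) is W)
n=5: L (sole option 3(W) is W)
n=6: W (go to 4, an L position)
n=7: W (go to 5, an L position)
n=8: W (go to 1, an L position)
n=9: W (go to 1, an L position)
n=10: W (go to 4, an L position)
n=11: W (go to 5, an L position)
n=12: W (go to 5, an L position)
n=13: W (go to 5, an L position)
n=14: L (options 12(W), 8(W), 7(W), 6(W) are all W)
n=15: L (options 13(W), 9(W), 8(W), 7(W) are all W)
n=16: W (go to 14, an L position)
n=17: W (go to 15, an L position)
n=18: L (options 16(W), 12(W), 11(W), 10(W) are all W)
n=19: L (options 17(W), 13(W), 12(W), 11(W) are all W)
n=20: W (go to 18, an L position)
n=21: W (go to 19, an L position)
n=22: W (go to 15, an L position)
n=23: W (go to 15, an L position)
n=24: W (go to 18, an L position)
n=25: W (go to 19, an L position)
n=26: W (go to 19, an L position)
n=27: W (go to 19, an L position)
n=28: L (options 26(W), 22(W), 21(W), 20(W) are all W)
Reading off the rows marked L gives the requested list; there are 9 such values of n.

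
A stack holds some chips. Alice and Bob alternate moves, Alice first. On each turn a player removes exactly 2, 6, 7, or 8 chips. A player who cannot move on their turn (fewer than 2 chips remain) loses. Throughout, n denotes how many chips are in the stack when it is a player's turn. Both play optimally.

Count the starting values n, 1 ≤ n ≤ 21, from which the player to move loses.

7

Work bottom-up. With no move the player to move loses. Otherwise the position is W if at least one move leads to an L position for the opponent, and L if every move leads to a W.
n=0: no move → L
n=1: no move → L
n=2: →0(L), so W
n=3: →1(L), so W
n=4: →2(W) only, which is W, so L
n=5: →3(W) only, which is W, so L
n=6: →4(L), so W
n=7: →5(L), so W
n=8: →1(L), so W
n=9: →1(L), so W
n=10: →4(L), so W
n=11: →5(L), so W
n=12: →5(L), so W
n=13: →5(L), so W
n=14: →12(W), 8(W), 7(W), 6(W) — all W, so L
n=15: →13(W), 9(W), 8(W), 7(W) — all W, so L
n=16: →14(L), so W
n=17: →15(L), so W
n=18: →16(W), 12(W), 11(W), 10(W) — all W, so L
n=19: →17(W), 13(W), 12(W), 11(W) — all W, so L
n=20: →18(L), so W
n=21: →19(L), so W
L entries with 1 ≤ n ≤ 21 (n=0 is outside the asked range and is not counted): n = 1, 4, 5, 14, 15, 18, 19; that makes 7.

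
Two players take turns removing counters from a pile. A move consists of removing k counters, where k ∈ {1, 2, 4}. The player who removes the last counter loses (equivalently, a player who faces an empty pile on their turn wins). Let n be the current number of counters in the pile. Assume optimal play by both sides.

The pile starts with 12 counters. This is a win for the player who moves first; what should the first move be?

Work bottom-up. With no move the player to move wins. Otherwise the position is W if at least one move leads to an L position for the opponent, and L if every move leads to a W.
n=0: no move; the opponent has just taken the last counter and therefore loses → W
n=1: →0(W) only, which is W, so L
n=2: →1(L), so W
n=3: →1(L), so W
n=4: →3(W), 2(W), 0(W) — all W, so L
n=5: →4(L), so W
n=6: →4(L), so W
n=7: →6(W), 5(W), 3(W) — all W, so L
n=8: →7(L), so W
n=9: →7(L), so W
n=10: →9(W), 8(W), 6(W) — all W, so L
n=11: →10(L), so W
n=12: →10(L), so W
From 12, the L positions reachable in one move are: 10.

Remove 2, leaving 10.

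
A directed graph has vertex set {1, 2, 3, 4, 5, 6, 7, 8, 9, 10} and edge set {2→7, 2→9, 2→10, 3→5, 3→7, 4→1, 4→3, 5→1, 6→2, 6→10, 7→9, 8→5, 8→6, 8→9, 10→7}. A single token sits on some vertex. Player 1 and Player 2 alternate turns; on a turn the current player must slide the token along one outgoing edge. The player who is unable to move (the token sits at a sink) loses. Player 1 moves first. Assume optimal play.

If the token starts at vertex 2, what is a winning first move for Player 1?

Build the W/L table. Terminal = L. A non-terminal position is W if it has a move to some L; otherwise it is L.
Every edge goes from a vertex to one that appears earlier in the order 1, 9, 7, 10, 2, 5, 6, 8, 3, 4, so processing vertices in that order labels each vertex after all of its successors.
1: no outgoing edge → L
9: no outgoing edge → L
7: W (go to 9, an L position)
10: L (sole option 7(W) is W)
2: W (go to 10, an L position)
5: W (go to 1, an L position)
6: W (go to 10, an L position)
8: W (go to 9, an L position)
3: L (options 5(W), 7(W) are all W)
4: W (go to 3, an L position)
From 2, the L positions reachable in one move are: 10, 9. Any move reaching one of these is winning.

Move to 10.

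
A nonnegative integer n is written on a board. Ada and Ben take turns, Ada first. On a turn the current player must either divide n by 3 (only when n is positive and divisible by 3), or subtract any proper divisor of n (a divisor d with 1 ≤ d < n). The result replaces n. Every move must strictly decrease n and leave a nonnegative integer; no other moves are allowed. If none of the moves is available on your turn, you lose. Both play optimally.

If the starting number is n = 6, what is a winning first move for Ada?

Move to 4.

Compute win/loss labels from the base case upward. A position with no move is L. Any other position is W if it can reach an L in one move, else L.
n=0: no move → L
n=1: no move → L
n=2: can move to 1, which is L ⇒ W
n=3: can move to 1, which is L ⇒ W
n=4: moves to 2(W), 3(W); every one is W ⇒ L
n=5: can move to 4, which is L ⇒ W
n=6: can move to 4, which is L ⇒ W
From 6, the L positions reachable in one move are: 4.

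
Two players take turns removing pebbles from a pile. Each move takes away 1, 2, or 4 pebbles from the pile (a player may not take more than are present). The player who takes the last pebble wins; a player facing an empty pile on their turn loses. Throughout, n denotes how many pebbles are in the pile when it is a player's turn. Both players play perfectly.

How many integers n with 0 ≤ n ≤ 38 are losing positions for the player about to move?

13

Positions with no move are L. A position that does have a move is losing for the player to move precisely when every available move leads to a winning position for the opponent. Fill in the labels:
n=0: no move → L
n=1: →0(L), so W
n=2: →0(L), so W
n=3: →2(W), 1(W) — all W, so L
n=4: →3(L), so W
n=5: →3(L), so W
n=6: →5(W), 4(W), 2(W) — all W, so L
n=7: →6(L), so W
n=8: →6(L), so W
n=9: →8(W), 7(W), 5(W) — all W, so L
n=10: →9(L), so W
n=11: →9(L), so W
n=12: →11(W), 10(W), 8(W) — all W, so L
n=13: →12(L), so W
n=14: →12(L), so W
n=15: →14(W), 13(W), 11(W) — all W, so L
n=16: →15(L), so W
n=17: →15(L), so W
n=18: →17(W), 16(W), 14(W) — all W, so L
n=19: →18(L), so W
n=20: →18(L), so W
n=21: →20(W), 19(W), 17(W) — all W, so L
n=22: →21(L), so W
n=23: →21(L), so W
n=24: →23(W), 22(W), 20(W) — all W, so L
n=25: →24(L), so W
n=26: →24(L), so W
n=27: →26(W), 25(W), 23(W) — all W, so L
n=28: →27(L), so W
n=29: →27(L), so W
n=30: →29(W), 28(W), 26(W) — all W, so L
n=31: →30(L), so W
n=32: →30(L), so W
n=33: →32(W), 31(W), 29(W) — all W, so L
n=34: →33(L), so W
n=35: →33(L), so W
n=36: →35(W), 34(W), 32(W) — all W, so L
n=37: →36(L), so W
n=38: →36(L), so W
L entries with 0 ≤ n ≤ 38: n = 0, 3, 6, 9, 12, 15, 18, 21, 24, 27, 30, 33, 36; that makes 13.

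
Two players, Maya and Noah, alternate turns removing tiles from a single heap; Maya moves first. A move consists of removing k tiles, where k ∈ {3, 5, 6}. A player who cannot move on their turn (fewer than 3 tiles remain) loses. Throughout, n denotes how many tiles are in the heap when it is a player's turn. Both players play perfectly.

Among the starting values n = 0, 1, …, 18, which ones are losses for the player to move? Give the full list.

0, 1, 2, 9, 10, 11, 18

Compute win/loss labels from the base case upward. A position with no move is L. Any other position is W if it can reach an L in one move, else L.
n=0: no move → L
n=1: no move → L
n=2: no move → L
n=3: reaches L-position 0 → W
n=4: reaches L-position 1 → W
n=5: reaches L-position 2 → W
n=6: reaches L-position 1 → W
n=7: reaches L-position 2 → W
n=8: reaches L-position 2 → W
n=9: only reaches 6(W), 4(W), 3(W), all W → L
n=10: only reaches 7(W), 5(W), 4(W), all W → L
n=11: only reaches 8(W), 6(W), 5(W), all W → L
n=12: reaches L-position 9 → W
n=13: reaches L-position 10 → W
n=14: reaches L-position 11 → W
n=15: reaches L-position 10 → W
n=16: reaches L-position 11 → W
n=17: reaches L-position 11 → W
n=18: only reaches 15(W), 13(W), 12(W), all W → L
Reading off the rows marked L gives the requested list; there are 7 such values of n.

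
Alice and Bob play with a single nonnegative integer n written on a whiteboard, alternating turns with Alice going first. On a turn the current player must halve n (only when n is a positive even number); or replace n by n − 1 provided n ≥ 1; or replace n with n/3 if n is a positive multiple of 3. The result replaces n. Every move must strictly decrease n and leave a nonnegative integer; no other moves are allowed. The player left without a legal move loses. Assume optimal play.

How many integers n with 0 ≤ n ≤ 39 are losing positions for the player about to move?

Compute win/loss labels from the base case upward. A position with no move is L. Any other position is W if it can reach an L in one move, else L.
n=0: no move → L
n=1: W (go to 0, an L position)
n=2: L (sole option 1(W) is W)
n=3: W (go to 2, an L position)
n=4: W (go to 2, an L position)
n=5: L (sole option 4(W) is W)
n=6: W (go to 2, an L position)
n=7: L (sole option 6(W) is W)
n=8: W (go to 7, an L position)
n=9: L (options 3(W), 8(W) are all W)
n=10: W (go to 5, an L position)
n=11: L (sole option 10(W) is W)
n=12: W (go to 11, an L position)
n=13: L (sole option 12(W) is W)
n=14: W (go to 7, an L position)
n=15: W (go to 5, an L position)
n=16: L (options 8(W), 15(W) are all W)
n=17: W (go to 16, an L position)
n=18: W (go to 9, an L position)
n=19: L (sole option 18(W) is W)
n=20: W (go to 19, an L position)
n=21: W (go to 7, an L position)
n=22: W (go to 11, an L position)
n=23: L (sole option 22(W) is W)
n=24: W (go to 23, an L position)
n=25: L (sole option 24(W) is W)
n=26: W (go to 13, an L position)
n=27: W (go to 9, an L position)
n=28: L (options 14(W), 27(W) are all W)
n=29: W (go to 28, an L position)
n=30: L (options 10(W), 15(W), 29(W) are all W)
n=31: W (go to 30, an L position)
n=32: W (go to 16, an L position)
n=33: W (go to 11, an L position)
n=34: L (options 17(W), 33(W) are all W)
n=35: W (go to 34, an L position)
n=36: L (options 12(W), 18(W), 35(W) are all W)
n=37: W (go to 36, an L position)
n=38: W (go to 19, an L position)
n=39: W (go to 13, an L position)
L entries with 0 ≤ n ≤ 39: n = 0, 2, 5, 7, 9, 11, 13, 16, 19, 23, 25, 28, 30, 34, 36; that makes 15.

15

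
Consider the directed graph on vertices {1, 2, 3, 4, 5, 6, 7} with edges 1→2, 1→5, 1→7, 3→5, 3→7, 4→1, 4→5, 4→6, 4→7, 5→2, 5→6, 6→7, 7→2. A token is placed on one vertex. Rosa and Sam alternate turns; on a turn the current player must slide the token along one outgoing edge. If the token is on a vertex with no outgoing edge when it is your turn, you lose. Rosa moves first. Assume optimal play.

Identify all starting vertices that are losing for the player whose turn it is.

Build the W/L table. Terminal = L. A non-terminal position is W if it has a move to some L; otherwise it is L.
Every edge goes from a vertex to one that appears earlier in the order 2, 7, 6, 5, 1, 4, 3, so processing vertices in that order labels each vertex after all of its successors.
2: no outgoing edge → L
7: W (go to 2, an L position)
6: L (sole option 7(W) is W)
5: W (go to 6, an L position)
1: W (go to 2, an L position)
4: W (go to 6, an L position)
3: L (options 5(W), 7(W) are all W)
Reading off the rows marked L gives the requested list; there are 3 such vertices.

2, 3, 6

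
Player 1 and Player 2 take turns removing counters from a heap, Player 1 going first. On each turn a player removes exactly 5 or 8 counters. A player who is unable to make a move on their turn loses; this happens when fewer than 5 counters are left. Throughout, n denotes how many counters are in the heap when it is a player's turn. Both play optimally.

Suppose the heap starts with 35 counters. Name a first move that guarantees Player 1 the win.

Remove 5, leaving 30.

Compute win/loss labels from the base case upward. A position with no move is L. Any other position is W if it can reach an L in one move, else L.
n=0: no move → L
n=1: no move → L
n=2: no move → L
n=3: no move → L
n=4: no move → L
n=5: reaches L-position 0 → W
n=6: reaches L-position 1 → W
n=7: reaches L-position 2 → W
n=8: reaches L-position 3 → W
n=9: reaches L-position 4 → W
n=10: reaches L-position 2 → W
n=11: reaches L-position 3 → W
n=12: reaches L-position 4 → W
n=13: only reaches 8(W), 5(W), all W → L
n=14: only reaches 9(W), 6(W), all W → L
n=15: only reaches 10(W), 7(W), all W → L
n=16: only reaches 11(W), 8(W), all W → L
n=17: only reaches 12(W), 9(W), all W → L
n=18: reaches L-position 13 → W
n=19: reaches L-position 14 → W
n=20: reaches L-position 15 → W
n=21: reaches L-position 16 → W
n=22: reaches L-position 17 → W
n=23: reaches L-position 15 → W
n=24: reaches L-position 16 → W
n=25: reaches L-position 17 → W
n=26: only reaches 21(W), 18(W), all W → L
n=27: only reaches 22(W), 19(W), all W → L
n=28: only reaches 23(W), 20(W), all W → L
n=29: only reaches 24(W), 21(W), all W → L
n=30: only reaches 25(W), 22(W), all W → L
n=31: reaches L-position 26 → W
n=32: reaches L-position 27 → W
n=33: reaches L-position 28 → W
n=34: reaches L-position 29 → W
n=35: reaches L-position 30 → W
From 35, the L positions reachable in one move are: 30, 27. Any move reaching one of these is winning.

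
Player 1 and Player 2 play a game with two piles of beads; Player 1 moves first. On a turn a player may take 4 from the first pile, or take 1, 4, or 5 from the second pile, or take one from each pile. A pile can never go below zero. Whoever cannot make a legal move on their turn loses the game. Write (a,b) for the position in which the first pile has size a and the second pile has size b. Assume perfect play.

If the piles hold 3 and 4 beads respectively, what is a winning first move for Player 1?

Classify positions by backward induction: terminal positions (no move available) are L. From any other position, the mover wins iff some move reaches an L.
No move ever increases a pile, so every position that can arise here has a ≤ 3 and b ≤ 4; it is enough to label the cells with 0 ≤ a ≤ 3 and 0 ≤ b ≤ 4.
Every move lowers a or b (never raises either), so fill the grid row by row in increasing a, and left to right within a row: each cell's successors are then already labelled.
      b=0  b=1  b=2  b=3  b=4
a=0:    L    W    L    W    W
a=1:    L    W    L    W    W
a=2:    L    W    L    W    W
a=3:    L    W    L    W    W
Cells with no legal move (terminal, hence L): (0,0), (1,0), (2,0), (3,0).
The remaining L cells, each justified by listing all of its moves:
(0,2): L (sole option (0,1)(W) is W)
(1,2): L (options (1,1)(W), (0,1)(W) are all W)
(2,2): L (options (2,1)(W), (1,1)(W) are all W)
(3,2): L (options (3,1)(W), (2,1)(W) are all W)
Every other cell has at least one move into one of the L cells above, so it is W.
From (3,4), the L positions reachable in one move are: (3,0).

Move to (3,0).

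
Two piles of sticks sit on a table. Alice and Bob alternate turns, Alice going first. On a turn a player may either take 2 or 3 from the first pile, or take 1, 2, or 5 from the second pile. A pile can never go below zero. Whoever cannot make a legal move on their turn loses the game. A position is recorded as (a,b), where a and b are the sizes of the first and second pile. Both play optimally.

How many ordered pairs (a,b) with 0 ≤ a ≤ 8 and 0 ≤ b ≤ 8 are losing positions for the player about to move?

Classify positions by backward induction: terminal positions (no move available) are L. From any other position, the mover wins iff some move reaches an L.
Every move lowers a or b (never raises either), so fill the grid row by row in increasing a, and left to right within a row: each cell's successors are then already labelled.
      b=0  b=1  b=2  b=3  b=4  b=5  b=6  b=7  b=8
a=0:    L    W    W    L    W    W    L    W    W
a=1:    L    W    W    L    W    W    L    W    W
a=2:    W    L    W    W    L    W    W    L    W
a=3:    W    L    W    W    L    W    W    L    W
a=4:    W    W    L    W    W    L    W    W    L
a=5:    L    W    W    L    W    W    L    W    W
a=6:    L    W    W    L    W    W    L    W    W
a=7:    W    L    W    W    L    W    W    L    W
a=8:    W    L    W    W    L    W    W    L    W
Cells with no legal move (terminal, hence L): (0,0), (1,0).
The remaining L cells, each justified by listing all of its moves:
(0,3): moves to (0,2)(W), (0,1)(W); every one is W ⇒ L
(0,6): moves to (0,5)(W), (0,4)(W), (0,1)(W); every one is W ⇒ L
(1,3): moves to (1,2)(W), (1,1)(W); every one is W ⇒ L
(1,6): moves to (1,5)(W), (1,4)(W), (1,1)(W); every one is W ⇒ L
(2,1): moves to (0,1)(W), (2,0)(W); every one is W ⇒ L
(2,4): moves to (0,4)(W), (2,3)(W), (2,2)(W); every one is W ⇒ L
(2,7): moves to (0,7)(W), (2,6)(W), (2,5)(W), (2,2)(W); every one is W ⇒ L
(3,1): moves to (1,1)(W), (0,1)(W), (3,0)(W); every one is W ⇒ L
(3,4): moves to (1,4)(W), (0,4)(W), (3,3)(W), (3,2)(W); every one is W ⇒ L
(3,7): moves to (1,7)(W), (0,7)(W), (3,6)(W), (3,5)(W), (3,2)(W); every one is W ⇒ L
(4,2): moves to (2,2)(W), (1,2)(W), (4,1)(W), (4,0)(W); every one is W ⇒ L
(4,5): moves to (2,5)(W), (1,5)(W), (4,4)(W), (4,3)(W), (4,0)(W); every one is W ⇒ L
(4,8): moves to (2,8)(W), (1,8)(W), (4,7)(W), (4,6)(W), (4,3)(W); every one is W ⇒ L
(5,0): moves to (3,0)(W), (2,0)(W); every one is W ⇒ L
(5,3): moves to (3,3)(W), (2,3)(W), (5,2)(W), (5,1)(W); every one is W ⇒ L
(5,6): moves to (3,6)(W), (2,6)(W), (5,5)(W), (5,4)(W), (5,1)(W); every one is W ⇒ L
(6,0): moves to (4,0)(W), (3,0)(W); every one is W ⇒ L
(6,3): moves to (4,3)(W), (3,3)(W), (6,2)(W), (6,1)(W); every one is W ⇒ L
(6,6): moves to (4,6)(W), (3,6)(W), (6,5)(W), (6,4)(W), (6,1)(W); every one is W ⇒ L
(7,1): moves to (5,1)(W), (4,1)(W), (7,0)(W); every one is W ⇒ L
(7,4): moves to (5,4)(W), (4,4)(W), (7,3)(W), (7,2)(W); every one is W ⇒ L
(7,7): moves to (5,7)(W), (4,7)(W), (7,6)(W), (7,5)(W), (7,2)(W); every one is W ⇒ L
(8,1): moves to (6,1)(W), (5,1)(W), (8,0)(W); every one is W ⇒ L
(8,4): moves to (6,4)(W), (5,4)(W), (8,3)(W), (8,2)(W); every one is W ⇒ L
(8,7): moves to (6,7)(W), (5,7)(W), (8,6)(W), (8,5)(W), (8,2)(W); every one is W ⇒ L
Every other cell has at least one move into one of the L cells above, so it is W.
L cells per row: a=0: 3, a=1: 3, a=2: 3, a=3: 3, a=4: 3, a=5: 3, a=6: 3, a=7: 3, a=8: 3; total 27.

27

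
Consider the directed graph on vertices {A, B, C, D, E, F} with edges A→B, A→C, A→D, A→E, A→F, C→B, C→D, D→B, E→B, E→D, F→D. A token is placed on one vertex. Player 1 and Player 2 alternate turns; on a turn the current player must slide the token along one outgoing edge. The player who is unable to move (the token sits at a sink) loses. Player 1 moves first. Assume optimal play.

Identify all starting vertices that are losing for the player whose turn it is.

Compute win/loss labels from the base case upward. A position with no move is L. Any other position is W if it can reach an L in one move, else L.
Every edge goes from a vertex to one that appears earlier in the order B, D, F, C, E, A, so processing vertices in that order labels each vertex after all of its successors.
B: no outgoing edge → L
D: →B(L), so W
F: →D(W) only, which is W, so L
C: →B(L), so W
E: →B(L), so W
A: →F(L), so W
The losing starting vertices are exactly the entries labelled L in this table (2 of them).

B, F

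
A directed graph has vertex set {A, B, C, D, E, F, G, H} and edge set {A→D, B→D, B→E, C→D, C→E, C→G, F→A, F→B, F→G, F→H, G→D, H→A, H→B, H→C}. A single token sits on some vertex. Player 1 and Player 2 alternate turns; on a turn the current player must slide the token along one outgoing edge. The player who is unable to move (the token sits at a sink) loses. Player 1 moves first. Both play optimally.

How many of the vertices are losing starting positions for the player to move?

Label each position W (a win for the player to move) or L (a loss). A position with no legal move is L; any other position is W exactly when some move reaches an L, and L when every move reaches a W.
Every edge goes from a vertex to one that appears earlier in the order E, D, A, G, C, B, H, F, so processing vertices in that order labels each vertex after all of its successors.
E: no outgoing edge → L
D: no outgoing edge → L
A: reaches L-position D → W
G: reaches L-position D → W
C: reaches L-position D → W
B: reaches L-position D → W
H: only reaches B(W), C(W), A(W), all W → L
F: reaches L-position H → W
The L vertices are D, E, H; that is 3 in all.

3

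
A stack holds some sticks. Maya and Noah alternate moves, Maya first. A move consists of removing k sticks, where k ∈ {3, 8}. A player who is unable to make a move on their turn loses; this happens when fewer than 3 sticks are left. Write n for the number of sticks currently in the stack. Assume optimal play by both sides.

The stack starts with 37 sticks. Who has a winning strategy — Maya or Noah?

Positions with no move are L. A position that does have a move is losing for the player to move precisely when every available move leads to a winning position for the opponent. Fill in the labels:
n=0: no move → L
n=1: no move → L
n=2: no move → L
n=3: can move to 0, which is L ⇒ W
n=4: can move to 1, which is L ⇒ W
n=5: can move to 2, which is L ⇒ W
n=6: the only move is to 3(W), a W ⇒ L
n=7: the only move is to 4(W), a W ⇒ L
n=8: can move to 0, which is L ⇒ W
n=9: can move to 6, which is L ⇒ W
n=10: can move to 7, which is L ⇒ W
n=11: moves to 8(W), 3(W); every one is W ⇒ L
n=12: moves to 9(W), 4(W); every one is W ⇒ L
n=13: moves to 10(W), 5(W); every one is W ⇒ L
n=14: can move to 11, which is L ⇒ W
n=15: can move to 12, which is L ⇒ W
n=16: can move to 13, which is L ⇒ W
n=17: moves to 14(W), 9(W); every one is W ⇒ L
n=18: moves to 15(W), 10(W); every one is W ⇒ L
n=19: can move to 11, which is L ⇒ W
n=20: can move to 17, which is L ⇒ W
n=21: can move to 18, which is L ⇒ W
n=22: moves to 19(W), 14(W); every one is W ⇒ L
n=23: moves to 20(W), 15(W); every one is W ⇒ L
n=24: moves to 21(W), 16(W); every one is W ⇒ L
n=25: can move to 22, which is L ⇒ W
n=26: can move to 23, which is L ⇒ W
n=27: can move to 24, which is L ⇒ W
n=28: moves to 25(W), 20(W); every one is W ⇒ L
n=29: moves to 26(W), 21(W); every one is W ⇒ L
n=30: can move to 22, which is L ⇒ W
n=31: can move to 28, which is L ⇒ W
n=32: can move to 29, which is L ⇒ W
n=33: moves to 30(W), 25(W); every one is W ⇒ L
n=34: moves to 31(W), 26(W); every one is W ⇒ L
n=35: moves to 32(W), 27(W); every one is W ⇒ L
n=36: can move to 33, which is L ⇒ W
n=37: can move to 34, which is L ⇒ W
The starting position 37 is W: Maya should remove 3, leaving 34, handing over an L position.

Maya wins.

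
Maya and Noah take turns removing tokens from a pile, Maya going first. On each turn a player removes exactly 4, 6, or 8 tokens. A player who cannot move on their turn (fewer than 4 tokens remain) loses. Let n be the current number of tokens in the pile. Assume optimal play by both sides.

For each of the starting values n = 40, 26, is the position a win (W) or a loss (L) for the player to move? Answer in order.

Label each position W (a win for the player to move) or L (a loss). A position with no legal move is L; any other position is W exactly when some move reaches an L, and L when every move reaches a W.
n=0: no move → L
n=1: no move → L
n=2: no move → L
n=3: no move → L
n=4: can move to 0, which is L ⇒ W
n=5: can move to 1, which is L ⇒ W
n=6: can move to 2, which is L ⇒ W
n=7: can move to 3, which is L ⇒ W
n=8: can move to 2, which is L ⇒ W
n=9: can move to 3, which is L ⇒ W
n=10: can move to 2, which is L ⇒ W
n=11: can move to 3, which is L ⇒ W
n=12: moves to 8(W), 6(W), 4(W); every one is W ⇒ L
n=13: moves to 9(W), 7(W), 5(W); every one is W ⇒ L
n=14: moves to 10(W), 8(W), 6(W); every one is W ⇒ L
n=15: moves to 11(W), 9(W), 7(W); every one is W ⇒ L
n=16: can move to 12, which is L ⇒ W
n=17: can move to 13, which is L ⇒ W
n=18: can move to 14, which is L ⇒ W
n=19: can move to 15, which is L ⇒ W
n=20: can move to 14, which is L ⇒ W
n=21: can move to 15, which is L ⇒ W
n=22: can move to 14, which is L ⇒ W
n=23: can move to 15, which is L ⇒ W
n=24: moves to 20(W), 18(W), 16(W); every one is W ⇒ L
n=25: moves to 21(W), 19(W), 17(W); every one is W ⇒ L
n=26: moves to 22(W), 20(W), 18(W); every one is W ⇒ L
n=27: moves to 23(W), 21(W), 19(W); every one is W ⇒ L
n=28: can move to 24, which is L ⇒ W
n=29: can move to 25, which is L ⇒ W
n=30: can move to 26, which is L ⇒ W
n=31: can move to 27, which is L ⇒ W
n=32: can move to 26, which is L ⇒ W
n=33: can move to 27, which is L ⇒ W
n=34: can move to 26, which is L ⇒ W
n=35: can move to 27, which is L ⇒ W
n=36: moves to 32(W), 30(W), 28(W); every one is W ⇒ L
n=37: moves to 33(W), 31(W), 29(W); every one is W ⇒ L
n=38: moves to 34(W), 32(W), 30(W); every one is W ⇒ L
n=39: moves to 35(W), 33(W), 31(W); every one is W ⇒ L
n=40: can move to 36, which is L ⇒ W

40: W, 26: L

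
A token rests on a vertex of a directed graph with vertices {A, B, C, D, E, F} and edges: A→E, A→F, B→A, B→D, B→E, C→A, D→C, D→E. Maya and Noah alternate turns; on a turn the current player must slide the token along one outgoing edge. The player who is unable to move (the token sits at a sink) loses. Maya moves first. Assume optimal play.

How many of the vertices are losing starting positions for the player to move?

Compute win/loss labels from the base case upward. A position with no move is L. Any other position is W if it can reach an L in one move, else L.
Every edge goes from a vertex to one that appears earlier in the order E, F, A, C, D, B, so processing vertices in that order labels each vertex after all of its successors.
E: no outgoing edge → L
F: no outgoing edge → L
A: can move to F, which is L ⇒ W
C: the only move is to A(W), a W ⇒ L
D: can move to C, which is L ⇒ W
B: can move to E, which is L ⇒ W
The L vertices are C, E, F; that is 3 in all.

3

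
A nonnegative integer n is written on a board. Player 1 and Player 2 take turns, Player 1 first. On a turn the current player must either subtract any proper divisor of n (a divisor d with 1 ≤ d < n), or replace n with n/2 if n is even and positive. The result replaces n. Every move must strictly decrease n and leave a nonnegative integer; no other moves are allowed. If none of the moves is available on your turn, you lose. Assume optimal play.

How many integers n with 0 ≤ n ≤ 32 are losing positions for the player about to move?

17

Use the standard recursion: the mover loses at a terminal position; elsewhere, the mover wins exactly when some move hands the opponent an L position.
n=0: no move → L
n=1: no move → L
n=2: can move to 1, which is L ⇒ W
n=3: the only move is to 2(W), a W ⇒ L
n=4: can move to 3, which is L ⇒ W
n=5: the only move is to 4(W), a W ⇒ L
n=6: can move to 3, which is L ⇒ W
n=7: the only move is to 6(W), a W ⇒ L
n=8: can move to 7, which is L ⇒ W
n=9: moves to 6(W), 8(W); every one is W ⇒ L
n=10: can move to 5, which is L ⇒ W
n=11: the only move is to 10(W), a W ⇒ L
n=12: can move to 9, which is L ⇒ W
n=13: the only move is to 12(W), a W ⇒ L
n=14: can move to 7, which is L ⇒ W
n=15: moves to 10(W), 12(W), 14(W); every one is W ⇒ L
n=16: can move to 15, which is L ⇒ W
n=17: the only move is to 16(W), a W ⇒ L
n=18: can move to 9, which is L ⇒ W
n=19: the only move is to 18(W), a W ⇒ L
n=20: can move to 15, which is L ⇒ W
n=21: moves to 14(W), 18(W), 20(W); every one is W ⇒ L
n=22: can move to 11, which is L ⇒ W
n=23: the only move is to 22(W), a W ⇒ L
n=24: can move to 21, which is L ⇒ W
n=25: moves to 20(W), 24(W); every one is W ⇒ L
n=26: can move to 13, which is L ⇒ W
n=27: moves to 18(W), 24(W), 26(W); every one is W ⇒ L
n=28: can move to 21, which is L ⇒ W
n=29: the only move is to 28(W), a W ⇒ L
n=30: can move to 15, which is L ⇒ W
n=31: the only move is to 30(W), a W ⇒ L
n=32: can move to 31, which is L ⇒ W
L entries with 0 ≤ n ≤ 32: n = 0, 1, 3, 5, 7, 9, 11, 13, 15, 17, 19, 21, 23, 25, 27, 29, 31; that makes 17.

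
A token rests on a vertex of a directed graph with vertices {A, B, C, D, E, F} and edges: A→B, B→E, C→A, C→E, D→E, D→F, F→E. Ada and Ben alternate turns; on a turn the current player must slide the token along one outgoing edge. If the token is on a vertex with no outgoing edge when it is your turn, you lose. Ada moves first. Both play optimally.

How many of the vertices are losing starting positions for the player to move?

Classify positions by backward induction: terminal positions (no move available) are L. From any other position, the mover wins iff some move reaches an L.
Every edge goes from a vertex to one that appears earlier in the order E, B, F, A, D, C, so processing vertices in that order labels each vertex after all of its successors.
E: no outgoing edge → L
B: can move to E, which is L ⇒ W
F: can move to E, which is L ⇒ W
A: the only move is to B(W), a W ⇒ L
D: can move to E, which is L ⇒ W
C: can move to A, which is L ⇒ W
The L vertices are A, E; that is 2 in all.

2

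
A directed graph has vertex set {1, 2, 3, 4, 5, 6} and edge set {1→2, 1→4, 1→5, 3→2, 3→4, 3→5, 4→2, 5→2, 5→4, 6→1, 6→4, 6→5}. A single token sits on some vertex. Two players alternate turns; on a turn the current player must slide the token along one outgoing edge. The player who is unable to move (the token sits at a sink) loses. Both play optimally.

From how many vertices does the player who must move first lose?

Label each position W (a win for the player to move) or L (a loss). A position with no legal move is L; any other position is W exactly when some move reaches an L, and L when every move reaches a W.
Every edge goes from a vertex to one that appears earlier in the order 2, 4, 5, 1, 3, 6, so processing vertices in that order labels each vertex after all of its successors.
2: no outgoing edge → L
4: W (go to 2, an L position)
5: W (go to 2, an L position)
1: W (go to 2, an L position)
3: W (go to 2, an L position)
6: L (options 1(W), 5(W), 4(W) are all W)
The L vertices are 2, 6; that is 2 in all.

2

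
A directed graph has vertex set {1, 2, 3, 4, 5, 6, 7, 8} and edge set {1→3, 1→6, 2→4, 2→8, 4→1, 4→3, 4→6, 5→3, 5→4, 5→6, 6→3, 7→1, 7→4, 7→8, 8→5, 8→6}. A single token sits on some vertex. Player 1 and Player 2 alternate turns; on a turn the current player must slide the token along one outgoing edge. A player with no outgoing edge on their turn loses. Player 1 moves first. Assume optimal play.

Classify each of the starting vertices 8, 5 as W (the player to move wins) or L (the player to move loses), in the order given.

8: L, 5: W

Compute win/loss labels from the base case upward. A position with no move is L. Any other position is W if it can reach an L in one move, else L.
Every edge goes from a vertex to one that appears earlier in the order 3, 6, 1, 4, 5, 8, 2, 7, so processing vertices in that order labels each vertex after all of its successors.
3: no outgoing edge → L
6: →3(L), so W
1: →3(L), so W
4: →3(L), so W
5: →3(L), so W
8: →5(W), 6(W) — all W, so L
2: →8(L), so W
7: →8(L), so W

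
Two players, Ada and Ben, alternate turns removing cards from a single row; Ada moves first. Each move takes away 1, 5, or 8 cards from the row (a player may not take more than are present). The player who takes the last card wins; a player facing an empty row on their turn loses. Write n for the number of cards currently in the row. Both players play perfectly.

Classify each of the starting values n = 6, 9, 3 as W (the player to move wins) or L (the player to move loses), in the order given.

6: L, 9: W, 3: W

Label each position W (a win for the player to move) or L (a loss). A position with no legal move is L; any other position is W exactly when some move reaches an L, and L when every move reaches a W.
n=0: no move → L
n=1: can move to 0, which is L ⇒ W
n=2: the only move is to 1(W), a W ⇒ L
n=3: can move to 2, which is L ⇒ W
n=4: the only move is to 3(W), a W ⇒ L
n=5: can move to 4, which is L ⇒ W
n=6: moves to 5(W), 1(W); every one is W ⇒ L
n=7: can move to 6, which is L ⇒ W
n=8: can move to 0, which is L ⇒ W
n=9: can move to 4, which is L ⇒ W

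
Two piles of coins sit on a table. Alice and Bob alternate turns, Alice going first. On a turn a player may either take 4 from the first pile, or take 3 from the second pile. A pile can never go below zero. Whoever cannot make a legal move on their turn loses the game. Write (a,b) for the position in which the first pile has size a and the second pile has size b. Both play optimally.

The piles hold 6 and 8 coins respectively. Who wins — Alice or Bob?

Alice wins.

Use the standard recursion: the mover loses at a terminal position; elsewhere, the mover wins exactly when some move hands the opponent an L position.
No move ever increases a pile, so every position that can arise here has a ≤ 6 and b ≤ 8; it is enough to label the cells with 0 ≤ a ≤ 6 and 0 ≤ b ≤ 8.
Every move lowers a or b (never raises either), so fill the grid row by row in increasing a, and left to right within a row: each cell's successors are then already labelled.
      b=0  b=1  b=2  b=3  b=4  b=5  b=6  b=7  b=8
a=0:    L    L    L    W    W    W    L    L    L
a=1:    L    L    L    W    W    W    L    L    L
a=2:    L    L    L    W    W    W    L    L    L
a=3:    L    L    L    W    W    W    L    L    L
a=4:    W    W    W    L    L    L    W    W    W
a=5:    W    W    W    L    L    L    W    W    W
a=6:    W    W    W    L    L    L    W    W    W
Cells with no legal move (terminal, hence L): (0,0), (0,1), (0,2), (1,0), (1,1), (1,2), (2,0), (2,1), (2,2), (3,0), (3,1), (3,2).
The remaining L cells, each justified by listing all of its moves:
(0,6): only reaches (0,3)(W), which is W → L
(0,7): only reaches (0,4)(W), which is W → L
(0,8): only reaches (0,5)(W), which is W → L
(1,6): only reaches (1,3)(W), which is W → L
(1,7): only reaches (1,4)(W), which is W → L
(1,8): only reaches (1,5)(W), which is W → L
(2,6): only reaches (2,3)(W), which is W → L
(2,7): only reaches (2,4)(W), which is W → L
(2,8): only reaches (2,5)(W), which is W → L
(3,6): only reaches (3,3)(W), which is W → L
(3,7): only reaches (3,4)(W), which is W → L
(3,8): only reaches (3,5)(W), which is W → L
(4,3): only reaches (0,3)(W), (4,0)(W), all W → L
(4,4): only reaches (0,4)(W), (4,1)(W), all W → L
(4,5): only reaches (0,5)(W), (4,2)(W), all W → L
(5,3): only reaches (1,3)(W), (5,0)(W), all W → L
(5,4): only reaches (1,4)(W), (5,1)(W), all W → L
(5,5): only reaches (1,5)(W), (5,2)(W), all W → L
(6,3): only reaches (2,3)(W), (6,0)(W), all W → L
(6,4): only reaches (2,4)(W), (6,1)(W), all W → L
(6,5): only reaches (2,5)(W), (6,2)(W), all W → L
Every other cell has at least one move into one of the L cells above, so it is W.
The starting position (6,8) is W: Alice should move to (2,8), handing over an L position.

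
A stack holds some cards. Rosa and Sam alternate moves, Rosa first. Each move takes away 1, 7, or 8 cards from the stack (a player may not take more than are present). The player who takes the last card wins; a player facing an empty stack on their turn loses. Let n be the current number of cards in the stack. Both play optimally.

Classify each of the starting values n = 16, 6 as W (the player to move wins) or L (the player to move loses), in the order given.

Positions with no move are L. A position that does have a move is losing for the player to move precisely when every available move leads to a winning position for the opponent. Fill in the labels:
n=0: no move → L
n=1: →0(L), so W
n=2: →1(W) only, which is W, so L
n=3: →2(L), so W
n=4: →3(W) only, which is W, so L
n=5: →4(L), so W
n=6: →5(W) only, which is W, so L
n=7: →6(L), so W
n=8: →0(L), so W
n=9: →2(L), so W
n=10: →2(L), so W
n=11: →4(L), so W
n=12: →4(L), so W
n=13: →6(L), so W
n=14: →6(L), so W
n=15: →14(W), 8(W), 7(W) — all W, so L
n=16: →15(L), so W

16: W, 6: L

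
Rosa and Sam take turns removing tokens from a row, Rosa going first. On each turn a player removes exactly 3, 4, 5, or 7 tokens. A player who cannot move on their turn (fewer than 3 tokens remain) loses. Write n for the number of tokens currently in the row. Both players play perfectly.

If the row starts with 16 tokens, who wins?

Rosa wins.

Compute win/loss labels from the base case upward. A position with no move is L. Any other position is W if it can reach an L in one move, else L.
n=0: no move → L
n=1: no move → L
n=2: no move → L
n=3: W (go to 0, an L position)
n=4: W (go to 1, an L position)
n=5: W (go to 2, an L position)
n=6: W (go to 2, an L position)
n=7: W (go to 2, an L position)
n=8: W (go to 1, an L position)
n=9: W (go to 2, an L position)
n=10: L (options 7(W), 6(W), 5(W), 3(W) are all W)
n=11: L (options 8(W), 7(W), 6(W), 4(W) are all W)
n=12: L (options 9(W), 8(W), 7(W), 5(W) are all W)
n=13: W (go to 10, an L position)
n=14: W (go to 11, an L position)
n=15: W (go to 12, an L position)
n=16: W (go to 12, an L position)
The starting position 16 is W: Rosa should remove 4, leaving 12, handing over an L position.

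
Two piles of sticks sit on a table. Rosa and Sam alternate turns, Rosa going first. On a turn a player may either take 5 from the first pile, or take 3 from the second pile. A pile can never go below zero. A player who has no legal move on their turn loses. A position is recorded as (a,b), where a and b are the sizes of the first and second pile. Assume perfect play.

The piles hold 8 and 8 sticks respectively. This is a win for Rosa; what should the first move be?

Move to (3,8).

Use the standard recursion: the mover loses at a terminal position; elsewhere, the mover wins exactly when some move hands the opponent an L position.
No move ever increases a pile, so every position that can arise here has a ≤ 8 and b ≤ 8; it is enough to label the cells with 0 ≤ a ≤ 8 and 0 ≤ b ≤ 8.
Every move lowers a or b (never raises either), so fill the grid row by row in increasing a, and left to right within a row: each cell's successors are then already labelled.
      b=0  b=1  b=2  b=3  b=4  b=5  b=6  b=7  b=8
a=0:    L    L    L    W    W    W    L    L    L
a=1:    L    L    L    W    W    W    L    L    L
a=2:    L    L    L    W    W    W    L    L    L
a=3:    L    L    L    W    W    W    L    L    L
a=4:    L    L    L    W    W    W    L    L    L
a=5:    W    W    W    L    L    L    W    W    W
a=6:    W    W    W    L    L    L    W    W    W
a=7:    W    W    W    L    L    L    W    W    W
a=8:    W    W    W    L    L    L    W    W    W
Cells with no legal move (terminal, hence L): (0,0), (0,1), (0,2), (1,0), (1,1), (1,2), (2,0), (2,1), (2,2), (3,0), (3,1), (3,2), (4,0), (4,1), (4,2).
The remaining L cells, each justified by listing all of its moves:
(0,6): L (sole option (0,3)(W) is W)
(0,7): L (sole option (0,4)(W) is W)
(0,8): L (sole option (0,5)(W) is W)
(1,6): L (sole option (1,3)(W) is W)
(1,7): L (sole option (1,4)(W) is W)
(1,8): L (sole option (1,5)(W) is W)
(2,6): L (sole option (2,3)(W) is W)
(2,7): L (sole option (2,4)(W) is W)
(2,8): L (sole option (2,5)(W) is W)
(3,6): L (sole option (3,3)(W) is W)
(3,7): L (sole option (3,4)(W) is W)
(3,8): L (sole option (3,5)(W) is W)
(4,6): L (sole option (4,3)(W) is W)
(4,7): L (sole option (4,4)(W) is W)
(4,8): L (sole option (4,5)(W) is W)
(5,3): L (options (0,3)(W), (5,0)(W) are all W)
(5,4): L (options (0,4)(W), (5,1)(W) are all W)
(5,5): L (options (0,5)(W), (5,2)(W) are all W)
(6,3): L (options (1,3)(W), (6,0)(W) are all W)
(6,4): L (options (1,4)(W), (6,1)(W) are all W)
(6,5): L (options (1,5)(W), (6,2)(W) are all W)
(7,3): L (options (2,3)(W), (7,0)(W) are all W)
(7,4): L (options (2,4)(W), (7,1)(W) are all W)
(7,5): L (options (2,5)(W), (7,2)(W) are all W)
(8,3): L (options (3,3)(W), (8,0)(W) are all W)
(8,4): L (options (3,4)(W), (8,1)(W) are all W)
(8,5): L (options (3,5)(W), (8,2)(W) are all W)
Every other cell has at least one move into one of the L cells above, so it is W.
From (8,8), the L positions reachable in one move are: (3,8), (8,5). Any move reaching one of these is winning.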